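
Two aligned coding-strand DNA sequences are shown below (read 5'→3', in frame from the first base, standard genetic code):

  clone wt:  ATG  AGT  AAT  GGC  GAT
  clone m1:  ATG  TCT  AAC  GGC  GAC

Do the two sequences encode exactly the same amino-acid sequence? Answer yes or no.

yes

Codon 1: ATG Met / ATG Met — identical.
Codon 2: AGT Ser / TCT Ser — synonymous.
Codon 3: AAT Asn / AAC Asn — synonymous.
Codon 4: GGC Gly / GGC Gly — identical.
Codon 5: GAT Asp / GAC Asp — synonymous.
Nonsynonymous differences: 0 → same protein.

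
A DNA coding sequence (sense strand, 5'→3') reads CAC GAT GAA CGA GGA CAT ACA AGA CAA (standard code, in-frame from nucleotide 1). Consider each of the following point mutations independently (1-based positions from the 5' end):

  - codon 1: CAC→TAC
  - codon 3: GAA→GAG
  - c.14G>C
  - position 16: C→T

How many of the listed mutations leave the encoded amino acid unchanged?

1

Codon 1: CAC (His) → TAC (Tyr) — missense.
Codon 3: GAA (Glu) → GAG (Glu) — synonymous.
Codon 5: GGA (Gly) → GCA (Ala) — missense.
Codon 6: CAT (His) → TAT (Tyr) — missense.
Synonymous: 1 of 4.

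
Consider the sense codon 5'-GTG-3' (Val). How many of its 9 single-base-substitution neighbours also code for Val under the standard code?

3

Position 1: none → 0 synonymous.
Position 2: none → 0 synonymous.
Position 3: GTT, GTC, GTA → 3 synonymous.
Total: 0 + 0 + 3 = 3.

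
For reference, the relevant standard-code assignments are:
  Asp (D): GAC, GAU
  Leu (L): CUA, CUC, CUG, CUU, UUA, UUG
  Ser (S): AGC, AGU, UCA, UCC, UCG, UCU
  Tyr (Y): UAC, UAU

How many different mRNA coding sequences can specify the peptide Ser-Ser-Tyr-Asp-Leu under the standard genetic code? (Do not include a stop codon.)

864

Ser: 6 codons.
Ser: 6 codons.
Tyr: 2 codons.
Asp: 2 codons.
Leu: 6 codons.
6 × 6 × 2 × 2 × 6 = 864.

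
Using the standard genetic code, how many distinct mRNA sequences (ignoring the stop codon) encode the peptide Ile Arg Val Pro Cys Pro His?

Ile: 3 codons.
Arg: 6 codons.
Val: 4 codons.
Pro: 4 codons.
Cys: 2 codons.
Pro: 4 codons.
His: 2 codons.
3 × 6 × 4 × 4 × 2 × 4 × 2 = 4608.

4608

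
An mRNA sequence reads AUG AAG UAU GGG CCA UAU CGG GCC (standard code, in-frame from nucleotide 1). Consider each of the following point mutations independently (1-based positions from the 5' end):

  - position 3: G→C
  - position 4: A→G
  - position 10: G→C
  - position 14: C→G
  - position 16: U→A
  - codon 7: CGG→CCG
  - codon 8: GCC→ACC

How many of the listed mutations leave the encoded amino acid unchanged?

Codon 1: AUG (Met) → AUC (Ile) — missense.
Codon 2: AAG (Lys) → GAG (Glu) — missense.
Codon 4: GGG (Gly) → CGG (Arg) — missense.
Codon 5: CCA (Pro) → CGA (Arg) — missense.
Codon 6: UAU (Tyr) → AAU (Asn) — missense.
Codon 7: CGG (Arg) → CCG (Pro) — missense.
Codon 8: GCC (Ala) → ACC (Thr) — missense.
Synonymous: 0 of 7.

0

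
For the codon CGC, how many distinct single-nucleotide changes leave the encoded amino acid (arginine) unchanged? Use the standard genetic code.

3

Position 1: none → 0 synonymous.
Position 2: none → 0 synonymous.
Position 3: CGU, CGA, CGG → 3 synonymous.
Total: 0 + 0 + 3 = 3.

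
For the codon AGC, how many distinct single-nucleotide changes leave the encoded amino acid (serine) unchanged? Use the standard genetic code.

Position 1: none → 0 synonymous.
Position 2: none → 0 synonymous.
Position 3: AGT → 1 synonymous.
Total: 0 + 0 + 1 = 1.

1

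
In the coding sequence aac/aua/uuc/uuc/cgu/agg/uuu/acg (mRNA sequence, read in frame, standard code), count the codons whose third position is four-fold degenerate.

2

Codon 1 AAC (Asn): third position 2-fold.
Codon 2 AUA (Ile): third position 3-fold.
Codon 3 UUC (Phe): third position 2-fold.
Codon 4 UUC (Phe): third position 2-fold.
Codon 5 CGU (Arg): third position 4-fold.
Codon 6 AGG (Arg): third position 2-fold.
Codon 7 UUU (Phe): third position 2-fold.
Codon 8 ACG (Thr): third position 4-fold.
Four-fold degenerate third positions: 2.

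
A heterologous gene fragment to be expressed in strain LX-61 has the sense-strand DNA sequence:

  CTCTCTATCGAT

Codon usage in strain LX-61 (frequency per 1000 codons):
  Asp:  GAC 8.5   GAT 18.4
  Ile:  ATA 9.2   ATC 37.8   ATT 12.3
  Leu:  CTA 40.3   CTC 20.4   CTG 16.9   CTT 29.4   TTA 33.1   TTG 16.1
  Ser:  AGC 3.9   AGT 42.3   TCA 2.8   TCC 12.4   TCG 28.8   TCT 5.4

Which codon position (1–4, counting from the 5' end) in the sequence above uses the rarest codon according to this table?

2

Codon 1 CTC (Leu): 20.4 per 1000.
Codon 2 TCT (Ser): 5.4 per 1000.
Codon 3 ATC (Ile): 37.8 per 1000.
Codon 4 GAT (Asp): 18.4 per 1000.
Lowest frequency is 5.4 at codon 2.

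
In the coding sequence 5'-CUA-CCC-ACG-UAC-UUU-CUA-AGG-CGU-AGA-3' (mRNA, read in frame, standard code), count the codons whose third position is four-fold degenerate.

Codon 1 CUA (Leu): third position 4-fold.
Codon 2 CCC (Pro): third position 4-fold.
Codon 3 ACG (Thr): third position 4-fold.
Codon 4 UAC (Tyr): third position 2-fold.
Codon 5 UUU (Phe): third position 2-fold.
Codon 6 CUA (Leu): third position 4-fold.
Codon 7 AGG (Arg): third position 2-fold.
Codon 8 CGU (Arg): third position 4-fold.
Codon 9 AGA (Arg): third position 2-fold.
Four-fold degenerate third positions: 5.

5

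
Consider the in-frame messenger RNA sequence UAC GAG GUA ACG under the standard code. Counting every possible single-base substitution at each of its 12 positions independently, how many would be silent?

8

Codon 1 (UAC, Tyr): 1 synonymous substitution.
Codon 2 (GAG, Glu): 1 synonymous substitution.
Codon 3 (GUA, Val): 3 synonymous substitutions.
Codon 4 (ACG, Thr): 3 synonymous substitutions.
Total: 1 + 1 + 3 + 3 = 8.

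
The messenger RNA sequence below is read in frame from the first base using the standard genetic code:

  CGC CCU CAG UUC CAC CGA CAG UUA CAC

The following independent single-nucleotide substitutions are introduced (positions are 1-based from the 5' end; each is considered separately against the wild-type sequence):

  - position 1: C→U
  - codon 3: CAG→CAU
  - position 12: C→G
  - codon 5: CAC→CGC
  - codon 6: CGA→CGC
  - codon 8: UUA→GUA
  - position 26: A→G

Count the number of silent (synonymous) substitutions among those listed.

1

Codon 1: CGC (Arg) → UGC (Cys) — missense.
Codon 3: CAG (Gln) → CAU (His) — missense.
Codon 4: UUC (Phe) → UUG (Leu) — missense.
Codon 5: CAC (His) → CGC (Arg) — missense.
Codon 6: CGA (Arg) → CGC (Arg) — synonymous.
Codon 8: UUA (Leu) → GUA (Val) — missense.
Codon 9: CAC (His) → CGC (Arg) — missense.
Synonymous: 1 of 7.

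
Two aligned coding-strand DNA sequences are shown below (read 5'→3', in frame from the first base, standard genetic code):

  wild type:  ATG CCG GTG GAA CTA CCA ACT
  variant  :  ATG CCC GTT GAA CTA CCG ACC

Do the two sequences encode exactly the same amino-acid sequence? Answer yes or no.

yes

Codon 1: ATG Met / ATG Met — identical.
Codon 2: CCG Pro / CCC Pro — synonymous.
Codon 3: GTG Val / GTT Val — synonymous.
Codon 4: GAA Glu / GAA Glu — identical.
Codon 5: CTA Leu / CTA Leu — identical.
Codon 6: CCA Pro / CCG Pro — synonymous.
Codon 7: ACT Thr / ACC Thr — synonymous.
Nonsynonymous differences: 0 → same protein.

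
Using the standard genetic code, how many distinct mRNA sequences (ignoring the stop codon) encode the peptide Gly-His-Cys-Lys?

32

Gly: 4 codons.
His: 2 codons.
Cys: 2 codons.
Lys: 2 codons.
4 × 2 × 2 × 2 = 32.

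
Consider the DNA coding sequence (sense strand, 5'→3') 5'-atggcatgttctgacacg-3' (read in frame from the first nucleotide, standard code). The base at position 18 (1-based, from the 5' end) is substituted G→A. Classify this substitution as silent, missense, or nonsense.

Position 18 falls in codon 6: ACG → Thr.
After the substitution the codon is ACA → Thr.
Both encode Thr, so the change is synonymous.

silent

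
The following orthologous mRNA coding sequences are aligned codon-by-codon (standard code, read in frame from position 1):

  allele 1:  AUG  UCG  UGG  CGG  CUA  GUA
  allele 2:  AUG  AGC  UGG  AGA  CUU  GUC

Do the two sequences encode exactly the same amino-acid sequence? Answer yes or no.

yes

Codon 1: AUG Met / AUG Met — identical.
Codon 2: UCG Ser / AGC Ser — synonymous.
Codon 3: UGG Trp / UGG Trp — identical.
Codon 4: CGG Arg / AGA Arg — synonymous.
Codon 5: CUA Leu / CUU Leu — synonymous.
Codon 6: GUA Val / GUC Val — synonymous.
Nonsynonymous differences: 0 → same protein.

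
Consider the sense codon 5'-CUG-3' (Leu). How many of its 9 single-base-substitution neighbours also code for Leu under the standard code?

4

Position 1: UUG → 1 synonymous.
Position 2: none → 0 synonymous.
Position 3: CUU, CUC, CUA → 3 synonymous.
Total: 1 + 0 + 3 = 4.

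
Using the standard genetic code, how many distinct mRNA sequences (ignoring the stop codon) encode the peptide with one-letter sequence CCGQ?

Cys: 2 codons.
Cys: 2 codons.
Gly: 4 codons.
Gln: 2 codons.
2 × 2 × 4 × 2 = 32.

32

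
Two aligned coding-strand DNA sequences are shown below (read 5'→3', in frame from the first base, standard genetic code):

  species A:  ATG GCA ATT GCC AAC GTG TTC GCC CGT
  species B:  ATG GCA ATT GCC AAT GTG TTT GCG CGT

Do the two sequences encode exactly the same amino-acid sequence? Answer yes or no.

yes

Codon 1: ATG Met / ATG Met — identical.
Codon 2: GCA Ala / GCA Ala — identical.
Codon 3: ATT Ile / ATT Ile — identical.
Codon 4: GCC Ala / GCC Ala — identical.
Codon 5: AAC Asn / AAT Asn — synonymous.
Codon 6: GTG Val / GTG Val — identical.
Codon 7: TTC Phe / TTT Phe — synonymous.
Codon 8: GCC Ala / GCG Ala — synonymous.
Codon 9: CGT Arg / CGT Arg — identical.
Nonsynonymous differences: 0 → same protein.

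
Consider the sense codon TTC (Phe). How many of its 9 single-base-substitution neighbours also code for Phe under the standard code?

Position 1: none → 0 synonymous.
Position 2: none → 0 synonymous.
Position 3: TTT → 1 synonymous.
Total: 0 + 0 + 1 = 1.

1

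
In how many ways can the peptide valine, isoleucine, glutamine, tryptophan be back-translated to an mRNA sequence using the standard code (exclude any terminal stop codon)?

Val: 4 codons.
Ile: 3 codons.
Gln: 2 codons.
Trp: 1 codon.
4 × 3 × 2 × 1 = 24.

24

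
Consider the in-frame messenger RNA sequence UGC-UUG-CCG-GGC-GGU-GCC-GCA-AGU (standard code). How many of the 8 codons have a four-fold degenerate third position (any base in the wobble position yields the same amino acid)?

Codon 1 UGC (Cys): third position 2-fold.
Codon 2 UUG (Leu): third position 2-fold.
Codon 3 CCG (Pro): third position 4-fold.
Codon 4 GGC (Gly): third position 4-fold.
Codon 5 GGU (Gly): third position 4-fold.
Codon 6 GCC (Ala): third position 4-fold.
Codon 7 GCA (Ala): third position 4-fold.
Codon 8 AGU (Ser): third position 2-fold.
Four-fold degenerate third positions: 5.

5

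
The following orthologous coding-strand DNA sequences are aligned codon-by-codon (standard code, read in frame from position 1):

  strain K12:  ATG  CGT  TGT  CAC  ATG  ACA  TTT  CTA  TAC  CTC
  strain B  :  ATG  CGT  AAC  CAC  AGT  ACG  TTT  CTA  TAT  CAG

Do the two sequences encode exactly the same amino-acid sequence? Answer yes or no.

no

Codon 1: ATG Met / ATG Met — identical.
Codon 2: CGT Arg / CGT Arg — identical.
Codon 3: TGT Cys / AAC Asn — nonsynonymous.
Codon 4: CAC His / CAC His — identical.
Codon 5: ATG Met / AGT Ser — nonsynonymous.
Codon 6: ACA Thr / ACG Thr — synonymous.
Codon 7: TTT Phe / TTT Phe — identical.
Codon 8: CTA Leu / CTA Leu — identical.
Codon 9: TAC Tyr / TAT Tyr — synonymous.
Codon 10: CTC Leu / CAG Gln — nonsynonymous.
Nonsynonymous differences: 3 → different protein.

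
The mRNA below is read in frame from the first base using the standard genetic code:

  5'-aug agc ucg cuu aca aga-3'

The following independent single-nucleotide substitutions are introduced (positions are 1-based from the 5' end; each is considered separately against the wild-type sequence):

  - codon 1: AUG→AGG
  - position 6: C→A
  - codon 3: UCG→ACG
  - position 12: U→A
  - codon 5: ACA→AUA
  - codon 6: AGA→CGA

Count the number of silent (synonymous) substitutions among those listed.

2

Codon 1: AUG (Met) → AGG (Arg) — missense.
Codon 2: AGC (Ser) → AGA (Arg) — missense.
Codon 3: UCG (Ser) → ACG (Thr) — missense.
Codon 4: CUU (Leu) → CUA (Leu) — synonymous.
Codon 5: ACA (Thr) → AUA (Ile) — missense.
Codon 6: AGA (Arg) → CGA (Arg) — synonymous.
Synonymous: 2 of 6.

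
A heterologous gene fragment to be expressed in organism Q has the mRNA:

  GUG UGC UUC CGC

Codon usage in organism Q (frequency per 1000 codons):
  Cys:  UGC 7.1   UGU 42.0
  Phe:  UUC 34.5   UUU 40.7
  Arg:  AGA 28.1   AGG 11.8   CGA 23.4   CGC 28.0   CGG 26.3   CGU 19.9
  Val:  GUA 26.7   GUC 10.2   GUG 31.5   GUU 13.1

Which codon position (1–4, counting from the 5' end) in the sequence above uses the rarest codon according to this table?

Codon 1 GUG (Val): 31.5 per 1000.
Codon 2 UGC (Cys): 7.1 per 1000.
Codon 3 UUC (Phe): 34.5 per 1000.
Codon 4 CGC (Arg): 28.0 per 1000.
Lowest frequency is 7.1 at codon 2.

2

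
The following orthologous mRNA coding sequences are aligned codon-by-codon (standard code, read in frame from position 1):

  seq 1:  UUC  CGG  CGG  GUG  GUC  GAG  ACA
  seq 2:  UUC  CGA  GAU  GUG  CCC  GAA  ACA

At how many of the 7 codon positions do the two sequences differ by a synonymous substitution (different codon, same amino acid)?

2

Codon 1: UUC Phe / UUC Phe — identical.
Codon 2: CGG Arg / CGA Arg — synonymous.
Codon 3: CGG Arg / GAU Asp — nonsynonymous.
Codon 4: GUG Val / GUG Val — identical.
Codon 5: GUC Val / CCC Pro — nonsynonymous.
Codon 6: GAG Glu / GAA Glu — synonymous.
Codon 7: ACA Thr / ACA Thr — identical.
Synonymous differences: 2.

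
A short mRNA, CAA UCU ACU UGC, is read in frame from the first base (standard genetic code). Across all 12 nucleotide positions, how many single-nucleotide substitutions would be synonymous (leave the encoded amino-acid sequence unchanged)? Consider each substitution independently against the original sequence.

Codon 1 (CAA, Gln): 1 synonymous substitution.
Codon 2 (UCU, Ser): 3 synonymous substitutions.
Codon 3 (ACU, Thr): 3 synonymous substitutions.
Codon 4 (UGC, Cys): 1 synonymous substitution.
Total: 1 + 3 + 3 + 1 = 8.

8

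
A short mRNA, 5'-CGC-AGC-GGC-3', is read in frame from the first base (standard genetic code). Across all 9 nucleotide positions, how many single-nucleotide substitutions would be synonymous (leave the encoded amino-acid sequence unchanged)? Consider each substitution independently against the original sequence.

7

Codon 1 (CGC, Arg): 3 synonymous substitutions.
Codon 2 (AGC, Ser): 1 synonymous substitution.
Codon 3 (GGC, Gly): 3 synonymous substitutions.
Total: 3 + 1 + 3 = 7.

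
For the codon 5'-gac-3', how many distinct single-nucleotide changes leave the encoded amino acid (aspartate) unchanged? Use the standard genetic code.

1

Position 1: none → 0 synonymous.
Position 2: none → 0 synonymous.
Position 3: GAT → 1 synonymous.
Total: 0 + 0 + 1 = 1.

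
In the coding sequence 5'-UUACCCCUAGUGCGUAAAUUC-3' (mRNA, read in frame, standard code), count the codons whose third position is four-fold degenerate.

Codon 1 UUA (Leu): third position 2-fold.
Codon 2 CCC (Pro): third position 4-fold.
Codon 3 CUA (Leu): third position 4-fold.
Codon 4 GUG (Val): third position 4-fold.
Codon 5 CGU (Arg): third position 4-fold.
Codon 6 AAA (Lys): third position 2-fold.
Codon 7 UUC (Phe): third position 2-fold.
Four-fold degenerate third positions: 4.

4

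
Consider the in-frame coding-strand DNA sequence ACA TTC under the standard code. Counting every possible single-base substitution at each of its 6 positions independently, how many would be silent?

Codon 1 (ACA, Thr): 3 synonymous substitutions.
Codon 2 (TTC, Phe): 1 synonymous substitution.
Total: 3 + 1 = 4.

4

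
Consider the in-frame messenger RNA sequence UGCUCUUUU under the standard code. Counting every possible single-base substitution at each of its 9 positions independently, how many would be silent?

5

Codon 1 (UGC, Cys): 1 synonymous substitution.
Codon 2 (UCU, Ser): 3 synonymous substitutions.
Codon 3 (UUU, Phe): 1 synonymous substitution.
Total: 1 + 3 + 1 = 5.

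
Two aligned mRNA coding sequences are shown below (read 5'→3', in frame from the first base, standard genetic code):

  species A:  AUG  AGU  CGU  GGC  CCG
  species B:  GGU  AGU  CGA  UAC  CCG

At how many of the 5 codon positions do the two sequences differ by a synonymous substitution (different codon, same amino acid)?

1

Codon 1: AUG Met / GGU Gly — nonsynonymous.
Codon 2: AGU Ser / AGU Ser — identical.
Codon 3: CGU Arg / CGA Arg — synonymous.
Codon 4: GGC Gly / UAC Tyr — nonsynonymous.
Codon 5: CCG Pro / CCG Pro — identical.
Synonymous differences: 1.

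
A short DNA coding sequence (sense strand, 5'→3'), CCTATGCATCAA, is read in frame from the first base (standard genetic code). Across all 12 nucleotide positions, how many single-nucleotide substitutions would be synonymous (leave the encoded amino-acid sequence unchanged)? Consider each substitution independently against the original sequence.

5

Codon 1 (CCT, Pro): 3 synonymous substitutions.
Codon 2 (ATG, Met): 0 synonymous substitutions.
Codon 3 (CAT, His): 1 synonymous substitution.
Codon 4 (CAA, Gln): 1 synonymous substitution.
Total: 3 + 0 + 1 + 1 = 5.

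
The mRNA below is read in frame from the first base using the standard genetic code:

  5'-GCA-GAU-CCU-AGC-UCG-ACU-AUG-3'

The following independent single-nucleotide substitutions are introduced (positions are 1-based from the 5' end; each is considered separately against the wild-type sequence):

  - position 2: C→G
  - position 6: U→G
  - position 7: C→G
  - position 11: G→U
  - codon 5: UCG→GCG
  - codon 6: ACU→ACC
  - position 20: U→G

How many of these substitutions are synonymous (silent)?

1

Codon 1: GCA (Ala) → GGA (Gly) — missense.
Codon 2: GAU (Asp) → GAG (Glu) — missense.
Codon 3: CCU (Pro) → GCU (Ala) — missense.
Codon 4: AGC (Ser) → AUC (Ile) — missense.
Codon 5: UCG (Ser) → GCG (Ala) — missense.
Codon 6: ACU (Thr) → ACC (Thr) — synonymous.
Codon 7: AUG (Met) → AGG (Arg) — missense.
Synonymous: 1 of 7.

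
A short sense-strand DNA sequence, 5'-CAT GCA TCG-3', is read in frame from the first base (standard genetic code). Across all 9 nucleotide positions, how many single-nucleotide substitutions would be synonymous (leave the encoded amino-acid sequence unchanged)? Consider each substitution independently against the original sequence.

Codon 1 (CAT, His): 1 synonymous substitution.
Codon 2 (GCA, Ala): 3 synonymous substitutions.
Codon 3 (TCG, Ser): 3 synonymous substitutions.
Total: 1 + 3 + 3 = 7.

7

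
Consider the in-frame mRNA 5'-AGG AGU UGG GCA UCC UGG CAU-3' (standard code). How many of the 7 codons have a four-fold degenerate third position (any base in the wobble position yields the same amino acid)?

2

Codon 1 AGG (Arg): third position 2-fold.
Codon 2 AGU (Ser): third position 2-fold.
Codon 3 UGG (Trp): third position 1-fold.
Codon 4 GCA (Ala): third position 4-fold.
Codon 5 UCC (Ser): third position 4-fold.
Codon 6 UGG (Trp): third position 1-fold.
Codon 7 CAU (His): third position 2-fold.
Four-fold degenerate third positions: 2.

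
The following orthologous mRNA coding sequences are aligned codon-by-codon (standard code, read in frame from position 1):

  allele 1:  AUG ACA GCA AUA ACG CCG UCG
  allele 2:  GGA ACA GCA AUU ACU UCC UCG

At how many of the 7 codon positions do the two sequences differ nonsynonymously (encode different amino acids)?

Codon 1: AUG Met / GGA Gly — nonsynonymous.
Codon 2: ACA Thr / ACA Thr — identical.
Codon 3: GCA Ala / GCA Ala — identical.
Codon 4: AUA Ile / AUU Ile — synonymous.
Codon 5: ACG Thr / ACU Thr — synonymous.
Codon 6: CCG Pro / UCC Ser — nonsynonymous.
Codon 7: UCG Ser / UCG Ser — identical.
Nonsynonymous differences: 2.

2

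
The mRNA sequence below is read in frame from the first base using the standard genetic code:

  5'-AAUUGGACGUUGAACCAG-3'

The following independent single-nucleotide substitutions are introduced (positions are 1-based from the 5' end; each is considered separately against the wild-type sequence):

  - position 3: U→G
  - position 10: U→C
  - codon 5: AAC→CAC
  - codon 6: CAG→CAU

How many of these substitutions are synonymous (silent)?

Codon 1: AAU (Asn) → AAG (Lys) — missense.
Codon 4: UUG (Leu) → CUG (Leu) — synonymous.
Codon 5: AAC (Asn) → CAC (His) — missense.
Codon 6: CAG (Gln) → CAU (His) — missense.
Synonymous: 1 of 4.

1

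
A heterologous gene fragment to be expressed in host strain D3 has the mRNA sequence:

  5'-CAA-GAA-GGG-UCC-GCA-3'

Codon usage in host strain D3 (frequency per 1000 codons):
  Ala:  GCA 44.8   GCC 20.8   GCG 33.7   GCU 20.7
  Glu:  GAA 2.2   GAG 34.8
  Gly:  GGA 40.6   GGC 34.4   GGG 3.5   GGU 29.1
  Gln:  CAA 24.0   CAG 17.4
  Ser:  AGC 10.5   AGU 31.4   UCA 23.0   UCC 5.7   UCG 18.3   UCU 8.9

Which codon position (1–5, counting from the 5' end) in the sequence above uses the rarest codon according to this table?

2

Codon 1 CAA (Gln): 24.0 per 1000.
Codon 2 GAA (Glu): 2.2 per 1000.
Codon 3 GGG (Gly): 3.5 per 1000.
Codon 4 UCC (Ser): 5.7 per 1000.
Codon 5 GCA (Ala): 44.8 per 1000.
Lowest frequency is 2.2 at codon 2.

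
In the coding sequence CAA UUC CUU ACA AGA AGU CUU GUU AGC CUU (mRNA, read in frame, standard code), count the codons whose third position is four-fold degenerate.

5

Codon 1 CAA (Gln): third position 2-fold.
Codon 2 UUC (Phe): third position 2-fold.
Codon 3 CUU (Leu): third position 4-fold.
Codon 4 ACA (Thr): third position 4-fold.
Codon 5 AGA (Arg): third position 2-fold.
Codon 6 AGU (Ser): third position 2-fold.
Codon 7 CUU (Leu): third position 4-fold.
Codon 8 GUU (Val): third position 4-fold.
Codon 9 AGC (Ser): third position 2-fold.
Codon 10 CUU (Leu): third position 4-fold.
Four-fold degenerate third positions: 5.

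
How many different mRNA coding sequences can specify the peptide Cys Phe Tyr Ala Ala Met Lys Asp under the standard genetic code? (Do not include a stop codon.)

512

Cys: 2 codons.
Phe: 2 codons.
Tyr: 2 codons.
Ala: 4 codons.
Ala: 4 codons.
Met: 1 codon.
Lys: 2 codons.
Asp: 2 codons.
2 × 2 × 2 × 4 × 4 × 1 × 2 × 2 = 512.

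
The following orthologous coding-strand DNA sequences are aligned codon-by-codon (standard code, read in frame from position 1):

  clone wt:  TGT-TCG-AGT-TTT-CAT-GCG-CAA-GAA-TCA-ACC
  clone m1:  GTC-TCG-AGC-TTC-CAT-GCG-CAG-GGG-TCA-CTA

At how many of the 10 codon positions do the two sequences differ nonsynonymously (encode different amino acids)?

3

Codon 1: TGT Cys / GTC Val — nonsynonymous.
Codon 2: TCG Ser / TCG Ser — identical.
Codon 3: AGT Ser / AGC Ser — synonymous.
Codon 4: TTT Phe / TTC Phe — synonymous.
Codon 5: CAT His / CAT His — identical.
Codon 6: GCG Ala / GCG Ala — identical.
Codon 7: CAA Gln / CAG Gln — synonymous.
Codon 8: GAA Glu / GGG Gly — nonsynonymous.
Codon 9: TCA Ser / TCA Ser — identical.
Codon 10: ACC Thr / CTA Leu — nonsynonymous.
Nonsynonymous differences: 3.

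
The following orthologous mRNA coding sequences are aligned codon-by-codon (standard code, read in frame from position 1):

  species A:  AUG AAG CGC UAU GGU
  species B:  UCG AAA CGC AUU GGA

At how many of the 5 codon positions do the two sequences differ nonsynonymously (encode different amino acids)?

2

Codon 1: AUG Met / UCG Ser — nonsynonymous.
Codon 2: AAG Lys / AAA Lys — synonymous.
Codon 3: CGC Arg / CGC Arg — identical.
Codon 4: UAU Tyr / AUU Ile — nonsynonymous.
Codon 5: GGU Gly / GGA Gly — synonymous.
Nonsynonymous differences: 2.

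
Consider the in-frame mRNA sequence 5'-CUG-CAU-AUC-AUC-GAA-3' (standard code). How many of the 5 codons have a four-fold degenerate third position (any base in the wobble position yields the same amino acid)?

Codon 1 CUG (Leu): third position 4-fold.
Codon 2 CAU (His): third position 2-fold.
Codon 3 AUC (Ile): third position 3-fold.
Codon 4 AUC (Ile): third position 3-fold.
Codon 5 GAA (Glu): third position 2-fold.
Four-fold degenerate third positions: 1.

1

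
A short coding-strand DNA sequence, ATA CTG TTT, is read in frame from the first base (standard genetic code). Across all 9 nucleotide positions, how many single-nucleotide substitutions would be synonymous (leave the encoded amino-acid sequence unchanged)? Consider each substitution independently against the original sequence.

Codon 1 (ATA, Ile): 2 synonymous substitutions.
Codon 2 (CTG, Leu): 4 synonymous substitutions.
Codon 3 (TTT, Phe): 1 synonymous substitution.
Total: 2 + 4 + 1 = 7.

7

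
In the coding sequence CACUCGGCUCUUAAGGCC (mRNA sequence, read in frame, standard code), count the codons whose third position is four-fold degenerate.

Codon 1 CAC (His): third position 2-fold.
Codon 2 UCG (Ser): third position 4-fold.
Codon 3 GCU (Ala): third position 4-fold.
Codon 4 CUU (Leu): third position 4-fold.
Codon 5 AAG (Lys): third position 2-fold.
Codon 6 GCC (Ala): third position 4-fold.
Four-fold degenerate third positions: 4.

4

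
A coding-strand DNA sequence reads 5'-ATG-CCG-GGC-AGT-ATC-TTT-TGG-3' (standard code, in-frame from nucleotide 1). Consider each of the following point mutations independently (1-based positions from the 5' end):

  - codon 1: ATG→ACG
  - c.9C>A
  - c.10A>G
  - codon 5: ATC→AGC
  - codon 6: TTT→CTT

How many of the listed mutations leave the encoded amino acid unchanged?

Codon 1: ATG (Met) → ACG (Thr) — missense.
Codon 3: GGC (Gly) → GGA (Gly) — synonymous.
Codon 4: AGT (Ser) → GGT (Gly) — missense.
Codon 5: ATC (Ile) → AGC (Ser) — missense.
Codon 6: TTT (Phe) → CTT (Leu) — missense.
Synonymous: 1 of 5.

1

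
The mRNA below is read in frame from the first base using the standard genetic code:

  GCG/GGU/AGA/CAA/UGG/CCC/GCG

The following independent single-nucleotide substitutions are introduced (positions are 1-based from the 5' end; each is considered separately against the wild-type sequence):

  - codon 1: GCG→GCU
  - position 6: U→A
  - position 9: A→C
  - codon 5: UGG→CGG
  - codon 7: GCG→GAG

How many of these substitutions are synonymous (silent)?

Codon 1: GCG (Ala) → GCU (Ala) — synonymous.
Codon 2: GGU (Gly) → GGA (Gly) — synonymous.
Codon 3: AGA (Arg) → AGC (Ser) — missense.
Codon 5: UGG (Trp) → CGG (Arg) — missense.
Codon 7: GCG (Ala) → GAG (Glu) — missense.
Synonymous: 2 of 5.

2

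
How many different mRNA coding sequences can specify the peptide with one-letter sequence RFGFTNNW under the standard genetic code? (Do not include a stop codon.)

1536

Arg: 6 codons.
Phe: 2 codons.
Gly: 4 codons.
Phe: 2 codons.
Thr: 4 codons.
Asn: 2 codons.
Asn: 2 codons.
Trp: 1 codon.
6 × 2 × 4 × 2 × 4 × 2 × 2 × 1 = 1536.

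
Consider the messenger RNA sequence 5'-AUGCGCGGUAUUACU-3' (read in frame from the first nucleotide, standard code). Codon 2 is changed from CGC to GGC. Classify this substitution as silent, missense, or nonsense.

missense

Position 4 falls in codon 2: CGC → Arg.
After the substitution the codon is GGC → Gly.
Arg ≠ Gly, so this is a missense mutation.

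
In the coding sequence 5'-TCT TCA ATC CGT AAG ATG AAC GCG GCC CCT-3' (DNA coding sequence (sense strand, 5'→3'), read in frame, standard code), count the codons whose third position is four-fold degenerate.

Codon 1 TCT (Ser): third position 4-fold.
Codon 2 TCA (Ser): third position 4-fold.
Codon 3 ATC (Ile): third position 3-fold.
Codon 4 CGT (Arg): third position 4-fold.
Codon 5 AAG (Lys): third position 2-fold.
Codon 6 ATG (Met): third position 1-fold.
Codon 7 AAC (Asn): third position 2-fold.
Codon 8 GCG (Ala): third position 4-fold.
Codon 9 GCC (Ala): third position 4-fold.
Codon 10 CCT (Pro): third position 4-fold.
Four-fold degenerate third positions: 6.

6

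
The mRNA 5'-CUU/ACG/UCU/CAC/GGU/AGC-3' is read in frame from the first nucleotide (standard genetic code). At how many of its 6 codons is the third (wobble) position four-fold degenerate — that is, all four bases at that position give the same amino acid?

Codon 1 CUU (Leu): third position 4-fold.
Codon 2 ACG (Thr): third position 4-fold.
Codon 3 UCU (Ser): third position 4-fold.
Codon 4 CAC (His): third position 2-fold.
Codon 5 GGU (Gly): third position 4-fold.
Codon 6 AGC (Ser): third position 2-fold.
Four-fold degenerate third positions: 4.

4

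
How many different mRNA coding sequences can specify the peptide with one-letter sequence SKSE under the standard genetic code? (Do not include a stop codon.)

144

Ser: 6 codons.
Lys: 2 codons.
Ser: 6 codons.
Glu: 2 codons.
6 × 2 × 6 × 2 = 144.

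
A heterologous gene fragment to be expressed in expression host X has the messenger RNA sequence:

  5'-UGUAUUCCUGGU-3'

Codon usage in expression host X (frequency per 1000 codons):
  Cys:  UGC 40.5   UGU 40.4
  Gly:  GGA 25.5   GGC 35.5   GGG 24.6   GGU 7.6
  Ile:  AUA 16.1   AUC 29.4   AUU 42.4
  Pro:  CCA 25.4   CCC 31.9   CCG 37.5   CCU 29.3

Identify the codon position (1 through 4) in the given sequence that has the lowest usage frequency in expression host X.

4

Codon 1 UGU (Cys): 40.4 per 1000.
Codon 2 AUU (Ile): 42.4 per 1000.
Codon 3 CCU (Pro): 29.3 per 1000.
Codon 4 GGU (Gly): 7.6 per 1000.
Lowest frequency is 7.6 at codon 4.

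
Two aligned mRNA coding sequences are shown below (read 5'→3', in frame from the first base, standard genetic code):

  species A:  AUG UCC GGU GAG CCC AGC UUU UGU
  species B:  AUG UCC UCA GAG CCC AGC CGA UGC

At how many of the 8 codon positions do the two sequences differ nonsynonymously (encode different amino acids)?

Codon 1: AUG Met / AUG Met — identical.
Codon 2: UCC Ser / UCC Ser — identical.
Codon 3: GGU Gly / UCA Ser — nonsynonymous.
Codon 4: GAG Glu / GAG Glu — identical.
Codon 5: CCC Pro / CCC Pro — identical.
Codon 6: AGC Ser / AGC Ser — identical.
Codon 7: UUU Phe / CGA Arg — nonsynonymous.
Codon 8: UGU Cys / UGC Cys — synonymous.
Nonsynonymous differences: 2.

2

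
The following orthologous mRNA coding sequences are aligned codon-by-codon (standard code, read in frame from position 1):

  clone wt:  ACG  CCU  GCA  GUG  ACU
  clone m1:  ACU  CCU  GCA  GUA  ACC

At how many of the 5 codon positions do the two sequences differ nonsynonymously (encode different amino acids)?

Codon 1: ACG Thr / ACU Thr — synonymous.
Codon 2: CCU Pro / CCU Pro — identical.
Codon 3: GCA Ala / GCA Ala — identical.
Codon 4: GUG Val / GUA Val — synonymous.
Codon 5: ACU Thr / ACC Thr — synonymous.
Nonsynonymous differences: 0.

0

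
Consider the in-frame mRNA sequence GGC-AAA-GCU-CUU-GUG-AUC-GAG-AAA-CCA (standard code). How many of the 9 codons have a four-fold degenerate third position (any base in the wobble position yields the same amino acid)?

Codon 1 GGC (Gly): third position 4-fold.
Codon 2 AAA (Lys): third position 2-fold.
Codon 3 GCU (Ala): third position 4-fold.
Codon 4 CUU (Leu): third position 4-fold.
Codon 5 GUG (Val): third position 4-fold.
Codon 6 AUC (Ile): third position 3-fold.
Codon 7 GAG (Glu): third position 2-fold.
Codon 8 AAA (Lys): third position 2-fold.
Codon 9 CCA (Pro): third position 4-fold.
Four-fold degenerate third positions: 5.

5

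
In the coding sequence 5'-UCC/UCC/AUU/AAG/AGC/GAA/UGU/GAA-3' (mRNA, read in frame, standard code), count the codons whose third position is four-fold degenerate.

Codon 1 UCC (Ser): third position 4-fold.
Codon 2 UCC (Ser): third position 4-fold.
Codon 3 AUU (Ile): third position 3-fold.
Codon 4 AAG (Lys): third position 2-fold.
Codon 5 AGC (Ser): third position 2-fold.
Codon 6 GAA (Glu): third position 2-fold.
Codon 7 UGU (Cys): third position 2-fold.
Codon 8 GAA (Glu): third position 2-fold.
Four-fold degenerate third positions: 2.

2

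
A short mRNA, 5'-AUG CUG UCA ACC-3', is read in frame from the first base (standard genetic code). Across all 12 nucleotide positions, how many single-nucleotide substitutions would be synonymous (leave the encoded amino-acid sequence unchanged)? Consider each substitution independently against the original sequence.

10

Codon 1 (AUG, Met): 0 synonymous substitutions.
Codon 2 (CUG, Leu): 4 synonymous substitutions.
Codon 3 (UCA, Ser): 3 synonymous substitutions.
Codon 4 (ACC, Thr): 3 synonymous substitutions.
Total: 0 + 4 + 3 + 3 = 10.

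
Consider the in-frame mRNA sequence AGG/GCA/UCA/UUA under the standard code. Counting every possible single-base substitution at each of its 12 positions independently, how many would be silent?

10

Codon 1 (AGG, Arg): 2 synonymous substitutions.
Codon 2 (GCA, Ala): 3 synonymous substitutions.
Codon 3 (UCA, Ser): 3 synonymous substitutions.
Codon 4 (UUA, Leu): 2 synonymous substitutions.
Total: 2 + 3 + 3 + 2 = 10.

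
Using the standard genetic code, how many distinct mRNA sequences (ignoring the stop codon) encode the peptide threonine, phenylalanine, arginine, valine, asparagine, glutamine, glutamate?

Thr: 4 codons.
Phe: 2 codons.
Arg: 6 codons.
Val: 4 codons.
Asn: 2 codons.
Gln: 2 codons.
Glu: 2 codons.
4 × 2 × 6 × 4 × 2 × 2 × 2 = 1536.

1536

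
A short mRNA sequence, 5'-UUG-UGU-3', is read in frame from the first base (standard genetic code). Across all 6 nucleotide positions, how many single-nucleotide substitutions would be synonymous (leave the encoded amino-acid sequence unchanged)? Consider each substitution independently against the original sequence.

3

Codon 1 (UUG, Leu): 2 synonymous substitutions.
Codon 2 (UGU, Cys): 1 synonymous substitution.
Total: 2 + 1 = 3.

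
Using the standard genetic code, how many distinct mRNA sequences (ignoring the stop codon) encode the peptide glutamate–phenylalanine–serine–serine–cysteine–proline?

Glu: 2 codons.
Phe: 2 codons.
Ser: 6 codons.
Ser: 6 codons.
Cys: 2 codons.
Pro: 4 codons.
2 × 2 × 6 × 6 × 2 × 4 = 1152.

1152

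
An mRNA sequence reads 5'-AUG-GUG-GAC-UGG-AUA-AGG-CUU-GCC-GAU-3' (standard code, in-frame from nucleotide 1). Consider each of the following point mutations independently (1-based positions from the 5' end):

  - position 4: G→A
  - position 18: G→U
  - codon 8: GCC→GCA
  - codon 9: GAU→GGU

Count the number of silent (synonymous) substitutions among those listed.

Codon 2: GUG (Val) → AUG (Met) — missense.
Codon 6: AGG (Arg) → AGU (Ser) — missense.
Codon 8: GCC (Ala) → GCA (Ala) — synonymous.
Codon 9: GAU (Asp) → GGU (Gly) — missense.
Synonymous: 1 of 4.

1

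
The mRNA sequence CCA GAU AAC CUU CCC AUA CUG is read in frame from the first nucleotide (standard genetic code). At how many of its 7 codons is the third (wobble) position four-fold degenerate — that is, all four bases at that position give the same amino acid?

4

Codon 1 CCA (Pro): third position 4-fold.
Codon 2 GAU (Asp): third position 2-fold.
Codon 3 AAC (Asn): third position 2-fold.
Codon 4 CUU (Leu): third position 4-fold.
Codon 5 CCC (Pro): third position 4-fold.
Codon 6 AUA (Ile): third position 3-fold.
Codon 7 CUG (Leu): third position 4-fold.
Four-fold degenerate third positions: 4.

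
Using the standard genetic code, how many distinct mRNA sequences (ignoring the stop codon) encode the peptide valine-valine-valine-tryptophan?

Val: 4 codons.
Val: 4 codons.
Val: 4 codons.
Trp: 1 codon.
4 × 4 × 4 × 1 = 64.

64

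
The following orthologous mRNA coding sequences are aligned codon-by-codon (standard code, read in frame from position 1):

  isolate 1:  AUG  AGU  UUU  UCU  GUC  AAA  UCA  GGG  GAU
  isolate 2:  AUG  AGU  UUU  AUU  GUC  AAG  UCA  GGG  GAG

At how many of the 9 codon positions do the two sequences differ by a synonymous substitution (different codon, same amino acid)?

1

Codon 1: AUG Met / AUG Met — identical.
Codon 2: AGU Ser / AGU Ser — identical.
Codon 3: UUU Phe / UUU Phe — identical.
Codon 4: UCU Ser / AUU Ile — nonsynonymous.
Codon 5: GUC Val / GUC Val — identical.
Codon 6: AAA Lys / AAG Lys — synonymous.
Codon 7: UCA Ser / UCA Ser — identical.
Codon 8: GGG Gly / GGG Gly — identical.
Codon 9: GAU Asp / GAG Glu — nonsynonymous.
Synonymous differences: 1.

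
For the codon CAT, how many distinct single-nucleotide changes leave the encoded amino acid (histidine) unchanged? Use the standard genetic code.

1

Position 1: none → 0 synonymous.
Position 2: none → 0 synonymous.
Position 3: CAC → 1 synonymous.
Total: 0 + 0 + 1 = 1.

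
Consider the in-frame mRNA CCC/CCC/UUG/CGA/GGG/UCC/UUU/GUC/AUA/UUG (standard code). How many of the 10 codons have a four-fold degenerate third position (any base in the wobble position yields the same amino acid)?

6

Codon 1 CCC (Pro): third position 4-fold.
Codon 2 CCC (Pro): third position 4-fold.
Codon 3 UUG (Leu): third position 2-fold.
Codon 4 CGA (Arg): third position 4-fold.
Codon 5 GGG (Gly): third position 4-fold.
Codon 6 UCC (Ser): third position 4-fold.
Codon 7 UUU (Phe): third position 2-fold.
Codon 8 GUC (Val): third position 4-fold.
Codon 9 AUA (Ile): third position 3-fold.
Codon 10 UUG (Leu): third position 2-fold.
Four-fold degenerate third positions: 6.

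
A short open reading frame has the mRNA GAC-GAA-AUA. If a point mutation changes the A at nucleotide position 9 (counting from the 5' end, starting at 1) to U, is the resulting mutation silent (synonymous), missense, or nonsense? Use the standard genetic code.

Position 9 falls in codon 3: AUA → Ile.
After the substitution the codon is AUU → Ile.
Both encode Ile, so the change is synonymous.

silent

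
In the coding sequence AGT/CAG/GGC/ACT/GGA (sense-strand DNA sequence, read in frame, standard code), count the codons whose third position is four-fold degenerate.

3

Codon 1 AGT (Ser): third position 2-fold.
Codon 2 CAG (Gln): third position 2-fold.
Codon 3 GGC (Gly): third position 4-fold.
Codon 4 ACT (Thr): third position 4-fold.
Codon 5 GGA (Gly): third position 4-fold.
Four-fold degenerate third positions: 3.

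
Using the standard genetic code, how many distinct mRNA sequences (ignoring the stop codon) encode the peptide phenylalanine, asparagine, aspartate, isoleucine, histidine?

48

Phe: 2 codons.
Asn: 2 codons.
Asp: 2 codons.
Ile: 3 codons.
His: 2 codons.
2 × 2 × 2 × 3 × 2 = 48.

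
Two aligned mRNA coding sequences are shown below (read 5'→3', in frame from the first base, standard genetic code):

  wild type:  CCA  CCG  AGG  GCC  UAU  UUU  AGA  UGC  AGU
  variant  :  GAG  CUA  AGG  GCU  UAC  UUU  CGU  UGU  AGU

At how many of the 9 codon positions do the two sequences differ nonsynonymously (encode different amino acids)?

Codon 1: CCA Pro / GAG Glu — nonsynonymous.
Codon 2: CCG Pro / CUA Leu — nonsynonymous.
Codon 3: AGG Arg / AGG Arg — identical.
Codon 4: GCC Ala / GCU Ala — synonymous.
Codon 5: UAU Tyr / UAC Tyr — synonymous.
Codon 6: UUU Phe / UUU Phe — identical.
Codon 7: AGA Arg / CGU Arg — synonymous.
Codon 8: UGC Cys / UGU Cys — synonymous.
Codon 9: AGU Ser / AGU Ser — identical.
Nonsynonymous differences: 2.

2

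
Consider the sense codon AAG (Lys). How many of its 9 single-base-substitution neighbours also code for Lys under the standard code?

Position 1: none → 0 synonymous.
Position 2: none → 0 synonymous.
Position 3: AAA → 1 synonymous.
Total: 0 + 0 + 1 = 1.

1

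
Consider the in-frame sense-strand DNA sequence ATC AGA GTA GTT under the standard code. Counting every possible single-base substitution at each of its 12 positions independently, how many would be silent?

Codon 1 (ATC, Ile): 2 synonymous substitutions.
Codon 2 (AGA, Arg): 2 synonymous substitutions.
Codon 3 (GTA, Val): 3 synonymous substitutions.
Codon 4 (GTT, Val): 3 synonymous substitutions.
Total: 2 + 2 + 3 + 3 = 10.

10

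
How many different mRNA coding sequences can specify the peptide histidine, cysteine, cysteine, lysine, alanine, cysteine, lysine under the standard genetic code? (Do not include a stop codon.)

256

His: 2 codons.
Cys: 2 codons.
Cys: 2 codons.
Lys: 2 codons.
Ala: 4 codons.
Cys: 2 codons.
Lys: 2 codons.
2 × 2 × 2 × 2 × 4 × 2 × 2 = 256.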